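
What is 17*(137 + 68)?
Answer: 3485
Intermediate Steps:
17*(137 + 68) = 17*205 = 3485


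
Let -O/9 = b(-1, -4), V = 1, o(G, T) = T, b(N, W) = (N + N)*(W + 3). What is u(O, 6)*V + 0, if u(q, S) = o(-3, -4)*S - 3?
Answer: -27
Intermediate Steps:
b(N, W) = 2*N*(3 + W) (b(N, W) = (2*N)*(3 + W) = 2*N*(3 + W))
O = -18 (O = -18*(-1)*(3 - 4) = -18*(-1)*(-1) = -9*2 = -18)
u(q, S) = -3 - 4*S (u(q, S) = -4*S - 3 = -3 - 4*S)
u(O, 6)*V + 0 = (-3 - 4*6)*1 + 0 = (-3 - 24)*1 + 0 = -27*1 + 0 = -27 + 0 = -27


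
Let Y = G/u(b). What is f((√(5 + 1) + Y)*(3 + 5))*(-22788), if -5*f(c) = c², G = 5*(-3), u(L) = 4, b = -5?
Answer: 29259792/5 - 2187648*√6 ≈ 4.9334e+5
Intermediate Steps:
G = -15
Y = -15/4 ≈ -3.7500
f(c) = -c²/5
f((√(5 + 1) + Y)*(3 + 5))*(-22788) = -(3 + 5)²*(√(5 + 1) - 15/4)²/5*(-22788) = -64*(√6 - 15/4)²/5*(-22788) = -64*(-15/4 + √6)²/5*(-22788) = -(-30 + 8*√6)²/5*(-22788) = 22788*(-30 + 8*√6)²/5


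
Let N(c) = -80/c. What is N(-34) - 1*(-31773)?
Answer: 540181/17 ≈ 31775.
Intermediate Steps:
N(-34) - 1*(-31773) = -80/(-34) - 1*(-31773) = -80*(-1/34) + 31773 = 40/17 + 31773 = 540181/17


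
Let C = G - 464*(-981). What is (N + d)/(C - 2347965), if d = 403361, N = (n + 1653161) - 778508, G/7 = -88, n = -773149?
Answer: -504865/1893397 ≈ -0.26664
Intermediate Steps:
G = -616 (G = 7*(-88) = -616)
N = 101504 (N = (-773149 + 1653161) - 778508 = 880012 - 778508 = 101504)
C = 454568 (C = -616 - 464*(-981) = -616 + 455184 = 454568)
(N + d)/(C - 2347965) = (101504 + 403361)/(454568 - 2347965) = 504865/(-1893397) = 504865*(-1/1893397) = -504865/1893397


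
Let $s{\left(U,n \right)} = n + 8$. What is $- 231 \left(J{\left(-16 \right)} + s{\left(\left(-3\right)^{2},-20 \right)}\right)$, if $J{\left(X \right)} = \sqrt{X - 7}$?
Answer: $2772 - 231 i \sqrt{23} \approx 2772.0 - 1107.8 i$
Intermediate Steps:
$J{\left(X \right)} = \sqrt{-7 + X}$
$s{\left(U,n \right)} = 8 + n$
$- 231 \left(J{\left(-16 \right)} + s{\left(\left(-3\right)^{2},-20 \right)}\right) = - 231 \left(\sqrt{-7 - 16} + \left(8 - 20\right)\right) = - 231 \left(\sqrt{-23} - 12\right) = - 231 \left(i \sqrt{23} - 12\right) = - 231 \left(-12 + i \sqrt{23}\right) = 2772 - 231 i \sqrt{23}$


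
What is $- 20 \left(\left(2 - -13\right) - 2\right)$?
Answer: $-260$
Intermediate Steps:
$- 20 \left(\left(2 - -13\right) - 2\right) = - 20 \left(\left(2 + 13\right) - 2\right) = - 20 \left(15 - 2\right) = \left(-20\right) 13 = -260$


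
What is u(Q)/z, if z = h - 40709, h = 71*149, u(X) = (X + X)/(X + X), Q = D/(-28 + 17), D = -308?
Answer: -1/30130 ≈ -3.3189e-5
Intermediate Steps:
Q = 28 (Q = -308/(-28 + 17) = -308/(-11) = -308*(-1/11) = 28)
u(X) = 1 (u(X) = (2*X)/((2*X)) = (2*X)*(1/(2*X)) = 1)
h = 10579
z = -30130 (z = 10579 - 40709 = -30130)
u(Q)/z = 1/(-30130) = 1*(-1/30130) = -1/30130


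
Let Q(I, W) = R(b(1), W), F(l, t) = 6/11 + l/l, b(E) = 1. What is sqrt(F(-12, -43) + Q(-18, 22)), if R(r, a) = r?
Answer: 2*sqrt(77)/11 ≈ 1.5954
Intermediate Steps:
F(l, t) = 17/11 (F(l, t) = 6*(1/11) + 1 = 6/11 + 1 = 17/11)
Q(I, W) = 1
sqrt(F(-12, -43) + Q(-18, 22)) = sqrt(17/11 + 1) = sqrt(28/11) = 2*sqrt(77)/11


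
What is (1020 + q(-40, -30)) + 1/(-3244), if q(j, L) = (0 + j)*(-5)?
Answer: 3957679/3244 ≈ 1220.0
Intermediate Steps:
q(j, L) = -5*j (q(j, L) = j*(-5) = -5*j)
(1020 + q(-40, -30)) + 1/(-3244) = (1020 - 5*(-40)) + 1/(-3244) = (1020 + 200) - 1/3244 = 1220 - 1/3244 = 3957679/3244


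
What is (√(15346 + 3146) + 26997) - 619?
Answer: 26378 + 2*√4623 ≈ 26514.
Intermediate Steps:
(√(15346 + 3146) + 26997) - 619 = (√18492 + 26997) - 619 = (2*√4623 + 26997) - 619 = (26997 + 2*√4623) - 619 = 26378 + 2*√4623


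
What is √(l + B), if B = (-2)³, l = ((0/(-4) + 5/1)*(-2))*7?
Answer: I*√78 ≈ 8.8318*I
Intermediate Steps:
l = -70 (l = ((0*(-¼) + 5*1)*(-2))*7 = ((0 + 5)*(-2))*7 = (5*(-2))*7 = -10*7 = -70)
B = -8
√(l + B) = √(-70 - 8) = √(-78) = I*√78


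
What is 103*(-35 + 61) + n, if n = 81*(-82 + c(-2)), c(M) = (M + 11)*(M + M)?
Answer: -6880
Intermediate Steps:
c(M) = 2*M*(11 + M) (c(M) = (11 + M)*(2*M) = 2*M*(11 + M))
n = -9558 (n = 81*(-82 + 2*(-2)*(11 - 2)) = 81*(-82 + 2*(-2)*9) = 81*(-82 - 36) = 81*(-118) = -9558)
103*(-35 + 61) + n = 103*(-35 + 61) - 9558 = 103*26 - 9558 = 2678 - 9558 = -6880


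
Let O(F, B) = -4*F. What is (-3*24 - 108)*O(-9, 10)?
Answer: -6480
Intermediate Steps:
(-3*24 - 108)*O(-9, 10) = (-3*24 - 108)*(-4*(-9)) = (-72 - 108)*36 = -180*36 = -6480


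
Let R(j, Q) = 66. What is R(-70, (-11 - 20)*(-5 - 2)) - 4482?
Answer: -4416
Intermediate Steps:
R(-70, (-11 - 20)*(-5 - 2)) - 4482 = 66 - 4482 = -4416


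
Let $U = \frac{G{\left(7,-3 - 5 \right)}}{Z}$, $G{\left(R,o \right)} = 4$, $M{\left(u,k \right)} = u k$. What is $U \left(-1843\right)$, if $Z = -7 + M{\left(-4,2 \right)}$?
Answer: $\frac{7372}{15} \approx 491.47$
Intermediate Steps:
$M{\left(u,k \right)} = k u$
$Z = -15$ ($Z = -7 + 2 \left(-4\right) = -7 - 8 = -15$)
$U = - \frac{4}{15}$ ($U = \frac{4}{-15} = 4 \left(- \frac{1}{15}\right) = - \frac{4}{15} \approx -0.26667$)
$U \left(-1843\right) = \left(- \frac{4}{15}\right) \left(-1843\right) = \frac{7372}{15}$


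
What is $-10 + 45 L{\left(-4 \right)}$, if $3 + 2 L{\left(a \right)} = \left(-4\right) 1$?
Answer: $- \frac{335}{2} \approx -167.5$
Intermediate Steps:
$L{\left(a \right)} = - \frac{7}{2}$ ($L{\left(a \right)} = - \frac{3}{2} + \frac{\left(-4\right) 1}{2} = - \frac{3}{2} + \frac{1}{2} \left(-4\right) = - \frac{3}{2} - 2 = - \frac{7}{2}$)
$-10 + 45 L{\left(-4 \right)} = -10 + 45 \left(- \frac{7}{2}\right) = -10 - \frac{315}{2} = - \frac{335}{2}$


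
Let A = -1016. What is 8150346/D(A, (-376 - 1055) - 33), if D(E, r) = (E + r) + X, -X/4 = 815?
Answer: -4075173/2870 ≈ -1419.9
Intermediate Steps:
X = -3260 (X = -4*815 = -3260)
D(E, r) = -3260 + E + r (D(E, r) = (E + r) - 3260 = -3260 + E + r)
8150346/D(A, (-376 - 1055) - 33) = 8150346/(-3260 - 1016 + ((-376 - 1055) - 33)) = 8150346/(-3260 - 1016 + (-1431 - 33)) = 8150346/(-3260 - 1016 - 1464) = 8150346/(-5740) = 8150346*(-1/5740) = -4075173/2870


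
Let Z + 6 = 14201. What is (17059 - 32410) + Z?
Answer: -1156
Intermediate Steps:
Z = 14195 (Z = -6 + 14201 = 14195)
(17059 - 32410) + Z = (17059 - 32410) + 14195 = -15351 + 14195 = -1156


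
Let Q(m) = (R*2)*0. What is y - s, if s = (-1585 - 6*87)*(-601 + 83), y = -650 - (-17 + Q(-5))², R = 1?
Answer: -1092365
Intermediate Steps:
Q(m) = 0 (Q(m) = (1*2)*0 = 2*0 = 0)
y = -939 (y = -650 - (-17 + 0)² = -650 - 1*(-17)² = -650 - 1*289 = -650 - 289 = -939)
s = 1091426 (s = (-1585 - 522)*(-518) = -2107*(-518) = 1091426)
y - s = -939 - 1*1091426 = -939 - 1091426 = -1092365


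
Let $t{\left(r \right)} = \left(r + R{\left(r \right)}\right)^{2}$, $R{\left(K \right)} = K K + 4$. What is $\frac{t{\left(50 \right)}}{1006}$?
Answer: $\frac{3261458}{503} \approx 6484.0$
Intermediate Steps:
$R{\left(K \right)} = 4 + K^{2}$ ($R{\left(K \right)} = K^{2} + 4 = 4 + K^{2}$)
$t{\left(r \right)} = \left(4 + r + r^{2}\right)^{2}$ ($t{\left(r \right)} = \left(r + \left(4 + r^{2}\right)\right)^{2} = \left(4 + r + r^{2}\right)^{2}$)
$\frac{t{\left(50 \right)}}{1006} = \frac{\left(4 + 50 + 50^{2}\right)^{2}}{1006} = \left(4 + 50 + 2500\right)^{2} \cdot \frac{1}{1006} = 2554^{2} \cdot \frac{1}{1006} = 6522916 \cdot \frac{1}{1006} = \frac{3261458}{503}$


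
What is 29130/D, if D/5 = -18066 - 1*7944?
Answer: -971/4335 ≈ -0.22399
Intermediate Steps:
D = -130050 (D = 5*(-18066 - 1*7944) = 5*(-18066 - 7944) = 5*(-26010) = -130050)
29130/D = 29130/(-130050) = 29130*(-1/130050) = -971/4335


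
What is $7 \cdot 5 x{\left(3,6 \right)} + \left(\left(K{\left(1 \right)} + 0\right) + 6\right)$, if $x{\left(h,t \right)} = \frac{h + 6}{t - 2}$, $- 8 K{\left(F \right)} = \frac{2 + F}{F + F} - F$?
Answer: $\frac{1355}{16} \approx 84.688$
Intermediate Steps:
$K{\left(F \right)} = \frac{F}{8} - \frac{2 + F}{16 F}$ ($K{\left(F \right)} = - \frac{\frac{2 + F}{F + F} - F}{8} = - \frac{\frac{2 + F}{2 F} - F}{8} = - \frac{- F + \frac{2 + F}{2 F}}{8} = \frac{F}{8} - \frac{2 + F}{16 F}$)
$x{\left(h,t \right)} = \frac{6 + h}{-2 + t}$
$7 \cdot 5 x{\left(3,6 \right)} + \left(\left(K{\left(1 \right)} + 0\right) + 6\right) = 7 \cdot 5 \frac{6 + 3}{-2 + 6} + \left(\left(\frac{-2 + 1 \left(-1 + 2 \cdot 1\right)}{16 \cdot 1} + 0\right) + 6\right) = 7 \cdot 5 \cdot \frac{1}{4} \cdot 9 + \left(\left(\frac{1}{16} \cdot 1 \left(-2 + 1 \left(-1 + 2\right)\right) + 0\right) + 6\right) = 7 \cdot 5 \cdot \frac{1}{4} \cdot 9 + \left(\left(\frac{1}{16} \cdot 1 \left(-2 + 1 \cdot 1\right) + 0\right) + 6\right) = 7 \cdot 5 \cdot \frac{9}{4} + \left(\left(\frac{1}{16} \cdot 1 \left(-2 + 1\right) + 0\right) + 6\right) = 7 \cdot \frac{45}{4} + \left(\left(\frac{1}{16} \cdot 1 \left(-1\right) + 0\right) + 6\right) = \frac{315}{4} + \left(\left(- \frac{1}{16} + 0\right) + 6\right) = \frac{315}{4} + \left(- \frac{1}{16} + 6\right) = \frac{315}{4} + \frac{95}{16} = \frac{1355}{16}$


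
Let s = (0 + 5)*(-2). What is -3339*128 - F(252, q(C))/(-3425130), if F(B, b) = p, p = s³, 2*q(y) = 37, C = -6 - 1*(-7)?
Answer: -146387316196/342513 ≈ -4.2739e+5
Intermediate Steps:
C = 1 (C = -6 + 7 = 1)
q(y) = 37/2 (q(y) = (½)*37 = 37/2)
s = -10 (s = 5*(-2) = -10)
p = -1000 (p = (-10)³ = -1000)
F(B, b) = -1000
-3339*128 - F(252, q(C))/(-3425130) = -3339*128 - (-1000)/(-3425130) = -427392 - (-1000)*(-1)/3425130 = -427392 - 1*100/342513 = -427392 - 100/342513 = -146387316196/342513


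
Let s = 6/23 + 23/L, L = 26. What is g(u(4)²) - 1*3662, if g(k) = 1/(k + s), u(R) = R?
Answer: -37545888/10253 ≈ -3661.9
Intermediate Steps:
s = 685/598 (s = 6/23 + 23/26 = 685/598 ≈ 1.1455)
g(k) = 1/(685/598 + k) (g(k) = 1/(k + 685/598) = 1/(685/598 + k))
g(u(4)²) - 1*3662 = 598/(685 + 598*4²) - 1*3662 = 598/(685 + 598*16) - 3662 = 598/(685 + 9568) - 3662 = 598/10253 - 3662 = -37545888/10253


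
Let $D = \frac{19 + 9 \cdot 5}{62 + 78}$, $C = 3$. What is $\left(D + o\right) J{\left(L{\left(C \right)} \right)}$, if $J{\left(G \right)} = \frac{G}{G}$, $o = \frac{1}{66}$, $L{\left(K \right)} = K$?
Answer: $\frac{1091}{2310} \approx 0.47229$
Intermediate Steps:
$o = \frac{1}{66} \approx 0.015152$
$J{\left(G \right)} = 1$
$D = \frac{16}{35}$ ($D = \frac{19 + 45}{140} = 64 \cdot \frac{1}{140} = \frac{16}{35} \approx 0.45714$)
$\left(D + o\right) J{\left(L{\left(C \right)} \right)} = \left(\frac{16}{35} + \frac{1}{66}\right) 1 = \frac{1091}{2310} \cdot 1 = \frac{1091}{2310}$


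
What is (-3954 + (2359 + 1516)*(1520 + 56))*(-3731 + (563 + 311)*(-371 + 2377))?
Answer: 10677358316598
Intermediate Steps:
(-3954 + (2359 + 1516)*(1520 + 56))*(-3731 + (563 + 311)*(-371 + 2377)) = (-3954 + 3875*1576)*(-3731 + 874*2006) = (-3954 + 6107000)*(-3731 + 1753244) = 6103046*1749513 = 10677358316598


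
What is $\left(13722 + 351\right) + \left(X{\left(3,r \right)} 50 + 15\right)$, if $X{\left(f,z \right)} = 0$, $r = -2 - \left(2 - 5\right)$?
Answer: $14088$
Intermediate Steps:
$r = 1$ ($r = -2 - \left(2 - 5\right) = -2 - -3 = -2 + 3 = 1$)
$\left(13722 + 351\right) + \left(X{\left(3,r \right)} 50 + 15\right) = \left(13722 + 351\right) + \left(0 \cdot 50 + 15\right) = 14073 + \left(0 + 15\right) = 14073 + 15 = 14088$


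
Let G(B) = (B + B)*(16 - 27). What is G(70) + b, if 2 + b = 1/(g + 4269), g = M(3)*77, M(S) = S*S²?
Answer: -9788615/6348 ≈ -1542.0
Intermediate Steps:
M(S) = S³
G(B) = -22*B (G(B) = (2*B)*(-11) = -22*B)
g = 2079 (g = 3³*77 = 27*77 = 2079)
b = -12695/6348 (b = -2 + 1/(2079 + 4269) = -2 + 1/6348 = -12695/6348 ≈ -1.9998)
G(70) + b = -22*70 - 12695/6348 = -1540 - 12695/6348 = -9788615/6348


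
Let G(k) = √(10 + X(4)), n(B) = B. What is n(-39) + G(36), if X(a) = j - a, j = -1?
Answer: -39 + √5 ≈ -36.764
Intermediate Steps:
X(a) = -1 - a
G(k) = √5 (G(k) = √(10 + (-1 - 1*4)) = √(10 + (-1 - 4)) = √(10 - 5) = √5)
n(-39) + G(36) = -39 + √5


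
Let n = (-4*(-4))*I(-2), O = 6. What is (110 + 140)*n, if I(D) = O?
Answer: 24000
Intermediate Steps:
I(D) = 6
n = 96 (n = -4*(-4)*6 = 16*6 = 96)
(110 + 140)*n = (110 + 140)*96 = 250*96 = 24000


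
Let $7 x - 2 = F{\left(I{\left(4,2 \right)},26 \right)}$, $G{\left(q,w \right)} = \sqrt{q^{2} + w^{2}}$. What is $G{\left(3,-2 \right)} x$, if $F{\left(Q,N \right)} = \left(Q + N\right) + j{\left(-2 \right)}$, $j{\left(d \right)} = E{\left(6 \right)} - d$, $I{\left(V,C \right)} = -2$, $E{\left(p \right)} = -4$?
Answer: $\frac{24 \sqrt{13}}{7} \approx 12.362$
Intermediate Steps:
$j{\left(d \right)} = -4 - d$
$F{\left(Q,N \right)} = -2 + N + Q$ ($F{\left(Q,N \right)} = \left(Q + N\right) - 2 = \left(N + Q\right) + \left(-4 + 2\right) = \left(N + Q\right) - 2 = -2 + N + Q$)
$x = \frac{24}{7}$ ($x = \frac{2}{7} + \frac{-2 + 26 - 2}{7} = \frac{2}{7} + \frac{1}{7} \cdot 22 = \frac{2}{7} + \frac{22}{7} = \frac{24}{7} \approx 3.4286$)
$G{\left(3,-2 \right)} x = \sqrt{3^{2} + \left(-2\right)^{2}} \cdot \frac{24}{7} = \sqrt{9 + 4} \cdot \frac{24}{7} = \sqrt{13} \cdot \frac{24}{7} = \frac{24 \sqrt{13}}{7}$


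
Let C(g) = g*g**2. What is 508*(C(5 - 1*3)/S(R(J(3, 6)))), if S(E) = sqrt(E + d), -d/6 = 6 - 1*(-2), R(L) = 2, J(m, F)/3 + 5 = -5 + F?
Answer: -2032*I*sqrt(46)/23 ≈ -599.2*I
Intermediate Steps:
J(m, F) = -30 + 3*F (J(m, F) = -15 + 3*(-5 + F) = -15 + (-15 + 3*F) = -30 + 3*F)
d = -48 (d = -6*(6 - 1*(-2)) = -6*(6 + 2) = -6*8 = -48)
S(E) = sqrt(-48 + E) (S(E) = sqrt(E - 48) = sqrt(-48 + E))
C(g) = g**3
508*(C(5 - 1*3)/S(R(J(3, 6)))) = 508*((5 - 1*3)**3/(sqrt(-48 + 2))) = 508*((5 - 3)**3/(sqrt(-46))) = 508*(2**3/((I*sqrt(46)))) = 508*(8*(-I*sqrt(46)/46)) = 508*(-4*I*sqrt(46)/23) = -2032*I*sqrt(46)/23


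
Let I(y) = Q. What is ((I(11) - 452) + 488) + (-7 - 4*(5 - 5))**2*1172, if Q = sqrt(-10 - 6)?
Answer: 57464 + 4*I ≈ 57464.0 + 4.0*I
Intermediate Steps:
Q = 4*I (Q = sqrt(-16) = 4*I ≈ 4.0*I)
I(y) = 4*I
((I(11) - 452) + 488) + (-7 - 4*(5 - 5))**2*1172 = ((4*I - 452) + 488) + (-7 - 4*(5 - 5))**2*1172 = ((-452 + 4*I) + 488) + (-7 - 4*0)**2*1172 = (36 + 4*I) + (-7 + 0)**2*1172 = (36 + 4*I) + (-7)**2*1172 = (36 + 4*I) + 49*1172 = (36 + 4*I) + 57428 = 57464 + 4*I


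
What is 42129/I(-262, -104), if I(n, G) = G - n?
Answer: 42129/158 ≈ 266.64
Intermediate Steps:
42129/I(-262, -104) = 42129/(-104 - 1*(-262)) = 42129/(-104 + 262) = 42129/158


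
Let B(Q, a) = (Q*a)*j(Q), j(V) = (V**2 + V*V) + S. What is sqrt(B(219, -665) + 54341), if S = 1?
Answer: 2*I*sqrt(3492422941) ≈ 1.1819e+5*I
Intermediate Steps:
j(V) = 1 + 2*V**2 (j(V) = (V**2 + V*V) + 1 = (V**2 + V**2) + 1 = 2*V**2 + 1 = 1 + 2*V**2)
B(Q, a) = Q*a*(1 + 2*Q**2) (B(Q, a) = (Q*a)*(1 + 2*Q**2) = Q*a*(1 + 2*Q**2))
sqrt(B(219, -665) + 54341) = sqrt(219*(-665)*(1 + 2*219**2) + 54341) = sqrt(219*(-665)*(1 + 2*47961) + 54341) = sqrt(219*(-665)*(1 + 95922) + 54341) = sqrt(219*(-665)*95923 + 54341) = sqrt(-13969746105 + 54341) = sqrt(-13969691764) = 2*I*sqrt(3492422941)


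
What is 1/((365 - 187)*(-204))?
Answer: -1/36312 ≈ -2.7539e-5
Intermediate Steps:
1/((365 - 187)*(-204)) = 1/(178*(-204)) = 1/(-36312) = -1/36312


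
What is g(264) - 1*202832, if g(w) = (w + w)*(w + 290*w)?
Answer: 40360240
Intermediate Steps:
g(w) = 582*w² (g(w) = (2*w)*(291*w) = 582*w²)
g(264) - 1*202832 = 582*264² - 1*202832 = 582*69696 - 202832 = 40563072 - 202832 = 40360240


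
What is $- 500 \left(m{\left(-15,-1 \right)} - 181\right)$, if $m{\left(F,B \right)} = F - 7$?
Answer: $101500$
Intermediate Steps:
$m{\left(F,B \right)} = -7 + F$
$- 500 \left(m{\left(-15,-1 \right)} - 181\right) = - 500 \left(\left(-7 - 15\right) - 181\right) = - 500 \left(-22 - 181\right) = \left(-500\right) \left(-203\right) = 101500$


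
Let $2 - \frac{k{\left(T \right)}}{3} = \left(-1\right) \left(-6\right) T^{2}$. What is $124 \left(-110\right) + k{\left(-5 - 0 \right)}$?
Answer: $-14084$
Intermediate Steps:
$k{\left(T \right)} = 6 - 18 T^{2}$ ($k{\left(T \right)} = 6 - 3 \left(-1\right) \left(-6\right) T^{2} = 6 - 3 \cdot 6 T^{2} = 6 - 18 T^{2}$)
$124 \left(-110\right) + k{\left(-5 - 0 \right)} = 124 \left(-110\right) + \left(6 - 18 \left(-5 - 0\right)^{2}\right) = -13640 + \left(6 - 18 \left(-5 + 0\right)^{2}\right) = -13640 + \left(6 - 18 \left(-5\right)^{2}\right) = -13640 + \left(6 - 450\right) = -13640 - 444 = -14084$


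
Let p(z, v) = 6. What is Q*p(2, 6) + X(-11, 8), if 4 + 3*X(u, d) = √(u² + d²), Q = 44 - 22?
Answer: 392/3 + √185/3 ≈ 135.20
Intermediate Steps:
Q = 22
X(u, d) = -4/3 + √(d² + u²)/3 (X(u, d) = -4/3 + √(u² + d²)/3 = -4/3 + √(d² + u²)/3)
Q*p(2, 6) + X(-11, 8) = 22*6 + (-4/3 + √(8² + (-11)²)/3) = 132 + (-4/3 + √(64 + 121)/3) = 132 + (-4/3 + √185/3) = 392/3 + √185/3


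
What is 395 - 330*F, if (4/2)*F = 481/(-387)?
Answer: 77410/129 ≈ 600.08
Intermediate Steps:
F = -481/774 (F = (481/(-387))/2 = (481*(-1/387))/2 = (½)*(-481/387) = -481/774 ≈ -0.62145)
395 - 330*F = 395 - 330*(-481/774) = 395 + 26455/129 = 77410/129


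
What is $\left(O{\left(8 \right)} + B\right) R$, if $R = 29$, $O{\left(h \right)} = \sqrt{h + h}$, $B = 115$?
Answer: $3451$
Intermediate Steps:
$O{\left(h \right)} = \sqrt{2} \sqrt{h}$ ($O{\left(h \right)} = \sqrt{2 h} = \sqrt{2} \sqrt{h}$)
$\left(O{\left(8 \right)} + B\right) R = \left(\sqrt{2} \sqrt{8} + 115\right) 29 = \left(\sqrt{2} \cdot 2 \sqrt{2} + 115\right) 29 = \left(4 + 115\right) 29 = 119 \cdot 29 = 3451$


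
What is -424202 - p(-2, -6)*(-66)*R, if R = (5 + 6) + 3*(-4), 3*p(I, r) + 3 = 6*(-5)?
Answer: -423476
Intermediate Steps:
p(I, r) = -11 (p(I, r) = -1 + (6*(-5))/3 = -1 + (1/3)*(-30) = -1 - 10 = -11)
R = -1 (R = 11 - 12 = -1)
-424202 - p(-2, -6)*(-66)*R = -424202 - (-11*(-66))*(-1) = -424202 - 726*(-1) = -424202 - 1*(-726) = -424202 + 726 = -423476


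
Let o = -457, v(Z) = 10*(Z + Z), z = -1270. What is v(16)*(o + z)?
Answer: -552640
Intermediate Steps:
v(Z) = 20*Z (v(Z) = 10*(2*Z) = 20*Z)
v(16)*(o + z) = (20*16)*(-457 - 1270) = 320*(-1727) = -552640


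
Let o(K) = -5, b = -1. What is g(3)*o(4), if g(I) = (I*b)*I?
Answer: 45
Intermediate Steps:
g(I) = -I² (g(I) = (I*(-1))*I = (-I)*I = -I²)
g(3)*o(4) = -1*3²*(-5) = -1*9*(-5) = -9*(-5) = 45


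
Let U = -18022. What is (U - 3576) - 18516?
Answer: -40114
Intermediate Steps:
(U - 3576) - 18516 = (-18022 - 3576) - 18516 = -21598 - 18516 = -40114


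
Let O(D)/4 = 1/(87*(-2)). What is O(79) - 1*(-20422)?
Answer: 1776712/87 ≈ 20422.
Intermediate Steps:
O(D) = -2/87 (O(D) = 4/((87*(-2))) = 4/(-174) = 4*(-1/174) = -2/87)
O(79) - 1*(-20422) = -2/87 - 1*(-20422) = -2/87 + 20422 = 1776712/87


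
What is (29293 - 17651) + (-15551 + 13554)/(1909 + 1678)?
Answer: 41757857/3587 ≈ 11641.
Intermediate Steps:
(29293 - 17651) + (-15551 + 13554)/(1909 + 1678) = 11642 - 1997/3587 = 41757857/3587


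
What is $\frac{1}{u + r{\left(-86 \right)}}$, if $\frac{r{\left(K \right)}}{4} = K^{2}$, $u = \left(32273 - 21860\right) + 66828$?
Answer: $\frac{1}{106825} \approx 9.3611 \cdot 10^{-6}$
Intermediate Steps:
$u = 77241$ ($u = 10413 + 66828 = 77241$)
$r{\left(K \right)} = 4 K^{2}$
$\frac{1}{u + r{\left(-86 \right)}} = \frac{1}{77241 + 4 \left(-86\right)^{2}} = \frac{1}{77241 + 4 \cdot 7396} = \frac{1}{77241 + 29584} = \frac{1}{106825}$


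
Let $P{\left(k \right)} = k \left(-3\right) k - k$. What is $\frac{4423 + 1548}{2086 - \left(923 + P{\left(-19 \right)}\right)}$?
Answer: $\frac{5971}{2227} \approx 2.6812$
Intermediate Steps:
$P{\left(k \right)} = - k - 3 k^{2}$ ($P{\left(k \right)} = - 3 k k - k = - 3 k^{2} - k = - k - 3 k^{2}$)
$\frac{4423 + 1548}{2086 - \left(923 + P{\left(-19 \right)}\right)} = \frac{4423 + 1548}{2086 - \left(923 - - 19 \left(1 + 3 \left(-19\right)\right)\right)} = \frac{5971}{2086 - \left(923 - - 19 \left(1 - 57\right)\right)} = \frac{5971}{2086 - \left(923 - \left(-19\right) \left(-56\right)\right)} = \frac{5971}{2086 - -141} = \frac{5971}{2086 + \left(-923 + 1064\right)} = \frac{5971}{2086 + 141} = \frac{5971}{2227}$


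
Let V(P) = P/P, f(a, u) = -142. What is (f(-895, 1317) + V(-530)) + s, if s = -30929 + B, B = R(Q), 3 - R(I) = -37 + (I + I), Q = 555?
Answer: -32140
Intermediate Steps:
V(P) = 1
R(I) = 40 - 2*I (R(I) = 3 - (-37 + (I + I)) = 3 - (-37 + 2*I) = 3 + (37 - 2*I) = 40 - 2*I)
B = -1070 (B = 40 - 2*555 = 40 - 1110 = -1070)
s = -31999 (s = -30929 - 1070 = -31999)
(f(-895, 1317) + V(-530)) + s = (-142 + 1) - 31999 = -141 - 31999 = -32140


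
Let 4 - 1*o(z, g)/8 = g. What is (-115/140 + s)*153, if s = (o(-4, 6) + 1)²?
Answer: 960381/28 ≈ 34299.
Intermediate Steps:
o(z, g) = 32 - 8*g
s = 225 (s = ((32 - 8*6) + 1)² = ((32 - 48) + 1)² = (-16 + 1)² = (-15)² = 225)
(-115/140 + s)*153 = (-115/140 + 225)*153 = (-115*1/140 + 225)*153 = (-23/28 + 225)*153 = (6277/28)*153 = 960381/28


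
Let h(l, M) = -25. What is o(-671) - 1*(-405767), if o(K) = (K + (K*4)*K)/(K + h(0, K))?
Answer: 280613539/696 ≈ 4.0318e+5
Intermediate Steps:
o(K) = (K + 4*K**2)/(-25 + K) (o(K) = (K + (K*4)*K)/(K - 25) = (K + (4*K)*K)/(-25 + K) = (K + 4*K**2)/(-25 + K))
o(-671) - 1*(-405767) = -671*(1 + 4*(-671))/(-25 - 671) - 1*(-405767) = -671*(1 - 2684)/(-696) + 405767 = -671*(-1/696)*(-2683) + 405767 = -1800293/696 + 405767 = 280613539/696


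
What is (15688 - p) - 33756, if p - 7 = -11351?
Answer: -6724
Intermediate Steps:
p = -11344 (p = 7 - 11351 = -11344)
(15688 - p) - 33756 = (15688 - 1*(-11344)) - 33756 = (15688 + 11344) - 33756 = 27032 - 33756 = -6724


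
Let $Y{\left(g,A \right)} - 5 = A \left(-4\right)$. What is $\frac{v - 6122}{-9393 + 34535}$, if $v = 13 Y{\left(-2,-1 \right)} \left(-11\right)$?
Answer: $- \frac{7409}{25142} \approx -0.29469$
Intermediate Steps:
$Y{\left(g,A \right)} = 5 - 4 A$ ($Y{\left(g,A \right)} = 5 + A \left(-4\right) = 5 - 4 A$)
$v = -1287$ ($v = 13 \left(5 - -4\right) \left(-11\right) = 13 \left(5 + 4\right) \left(-11\right) = 13 \cdot 9 \left(-11\right) = 117 \left(-11\right) = -1287$)
$\frac{v - 6122}{-9393 + 34535} = \frac{-1287 - 6122}{-9393 + 34535} = - \frac{7409}{25142}$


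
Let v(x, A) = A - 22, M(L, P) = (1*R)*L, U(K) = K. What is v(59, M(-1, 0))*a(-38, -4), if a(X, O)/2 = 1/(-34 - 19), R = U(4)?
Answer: 52/53 ≈ 0.98113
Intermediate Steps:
R = 4
a(X, O) = -2/53 (a(X, O) = 2/(-34 - 19) = 2/(-53) = 2*(-1/53) = -2/53)
M(L, P) = 4*L (M(L, P) = (1*4)*L = 4*L)
v(x, A) = -22 + A
v(59, M(-1, 0))*a(-38, -4) = (-22 + 4*(-1))*(-2/53) = (-22 - 4)*(-2/53) = -26*(-2/53) = 52/53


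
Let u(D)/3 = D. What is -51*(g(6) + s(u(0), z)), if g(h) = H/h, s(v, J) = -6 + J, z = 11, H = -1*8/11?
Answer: -2737/11 ≈ -248.82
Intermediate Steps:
u(D) = 3*D
H = -8/11 (H = -8*1/11 = -8/11 ≈ -0.72727)
g(h) = -8/(11*h)
-51*(g(6) + s(u(0), z)) = -51*(-8/11/6 + (-6 + 11)) = -51*(-8/11*⅙ + 5) = -51*(-4/33 + 5) = -51*161/33 = -2737/11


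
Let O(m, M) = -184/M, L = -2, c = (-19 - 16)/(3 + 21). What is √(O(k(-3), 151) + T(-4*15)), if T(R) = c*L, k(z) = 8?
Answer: √1393881/906 ≈ 1.3031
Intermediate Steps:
c = -35/24 ≈ -1.4583
T(R) = 35/12 (T(R) = -35/24*(-2) = 35/12)
√(O(k(-3), 151) + T(-4*15)) = √(-184/151 + 35/12) = √(3077/1812) = √1393881/906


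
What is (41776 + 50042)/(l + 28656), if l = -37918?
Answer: -45909/4631 ≈ -9.9134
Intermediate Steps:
(41776 + 50042)/(l + 28656) = (41776 + 50042)/(-37918 + 28656) = 91818/(-9262) = 91818*(-1/9262) = -45909/4631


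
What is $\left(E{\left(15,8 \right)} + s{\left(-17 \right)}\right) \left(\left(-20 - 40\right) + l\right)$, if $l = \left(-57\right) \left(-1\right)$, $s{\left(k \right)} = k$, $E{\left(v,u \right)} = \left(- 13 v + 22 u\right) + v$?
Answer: $63$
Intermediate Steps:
$E{\left(v,u \right)} = - 12 v + 22 u$
$l = 57$
$\left(E{\left(15,8 \right)} + s{\left(-17 \right)}\right) \left(\left(-20 - 40\right) + l\right) = \left(\left(\left(-12\right) 15 + 22 \cdot 8\right) - 17\right) \left(\left(-20 - 40\right) + 57\right) = \left(\left(-180 + 176\right) - 17\right) \left(\left(-20 - 40\right) + 57\right) = \left(-4 - 17\right) \left(-60 + 57\right) = \left(-21\right) \left(-3\right) = 63$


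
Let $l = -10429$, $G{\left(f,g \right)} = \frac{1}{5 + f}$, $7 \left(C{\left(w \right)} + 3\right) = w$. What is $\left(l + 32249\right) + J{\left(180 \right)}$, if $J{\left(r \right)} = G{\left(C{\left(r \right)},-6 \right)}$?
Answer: $\frac{4233087}{194} \approx 21820.0$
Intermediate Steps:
$C{\left(w \right)} = -3 + \frac{w}{7}$
$J{\left(r \right)} = \frac{1}{2 + \frac{r}{7}}$ ($J{\left(r \right)} = \frac{1}{5 + \left(-3 + \frac{r}{7}\right)} = \frac{1}{2 + \frac{r}{7}}$)
$\left(l + 32249\right) + J{\left(180 \right)} = \left(-10429 + 32249\right) + \frac{7}{14 + 180} = 21820 + \frac{7}{194} = \frac{4233087}{194}$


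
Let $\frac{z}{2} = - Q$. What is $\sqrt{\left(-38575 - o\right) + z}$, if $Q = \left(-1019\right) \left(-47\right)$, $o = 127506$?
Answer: $i \sqrt{261867} \approx 511.73 i$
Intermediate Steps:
$Q = 47893$
$z = -95786$ ($z = 2 \left(\left(-1\right) 47893\right) = 2 \left(-47893\right) = -95786$)
$\sqrt{\left(-38575 - o\right) + z} = \sqrt{\left(-38575 - 127506\right) - 95786} = \sqrt{-166081 - 95786} = \sqrt{-261867} = i \sqrt{261867}$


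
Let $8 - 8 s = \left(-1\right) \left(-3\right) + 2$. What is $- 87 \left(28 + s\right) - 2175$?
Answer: $- \frac{37149}{8} \approx -4643.6$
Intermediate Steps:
$s = \frac{3}{8}$ ($s = 1 - \frac{\left(-1\right) \left(-3\right) + 2}{8} = 1 - \frac{3 + 2}{8} = 1 - \frac{5}{8} = \frac{3}{8} \approx 0.375$)
$- 87 \left(28 + s\right) - 2175 = - 87 \left(28 + \frac{3}{8}\right) - 2175 = \left(-87\right) \frac{227}{8} - 2175 = - \frac{19749}{8} - 2175 = - \frac{37149}{8}$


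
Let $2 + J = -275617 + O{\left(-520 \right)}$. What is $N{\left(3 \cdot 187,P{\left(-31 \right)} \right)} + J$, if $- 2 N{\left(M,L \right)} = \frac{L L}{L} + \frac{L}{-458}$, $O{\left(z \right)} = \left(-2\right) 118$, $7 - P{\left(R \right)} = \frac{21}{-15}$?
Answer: $- \frac{631717547}{2290} \approx -2.7586 \cdot 10^{5}$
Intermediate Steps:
$P{\left(R \right)} = \frac{42}{5}$ ($P{\left(R \right)} = 7 - \frac{21}{-15} = 7 - 21 \left(- \frac{1}{15}\right) = 7 - - \frac{7}{5} = 7 + \frac{7}{5} = \frac{42}{5}$)
$O{\left(z \right)} = -236$
$J = -275855$ ($J = -2 - 275853 = -275855$)
$N{\left(M,L \right)} = - \frac{457 L}{916}$ ($N{\left(M,L \right)} = - \frac{\frac{L L}{L} + \frac{L}{-458}}{2} = - \frac{\frac{L^{2}}{L} + L \left(- \frac{1}{458}\right)}{2} = - \frac{L - \frac{L}{458}}{2} = - \frac{\frac{457}{458} L}{2} = - \frac{457 L}{916}$)
$N{\left(3 \cdot 187,P{\left(-31 \right)} \right)} + J = \left(- \frac{457}{916}\right) \frac{42}{5} - 275855 = - \frac{9597}{2290} - 275855 = - \frac{631717547}{2290}$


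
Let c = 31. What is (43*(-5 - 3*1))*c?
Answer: -10664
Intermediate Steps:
(43*(-5 - 3*1))*c = (43*(-5 - 3*1))*31 = (43*(-5 - 3))*31 = (43*(-8))*31 = -344*31 = -10664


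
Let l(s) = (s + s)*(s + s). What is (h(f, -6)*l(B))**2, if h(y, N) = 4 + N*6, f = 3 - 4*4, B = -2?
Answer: 262144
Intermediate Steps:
f = -13 (f = 3 - 16 = -13)
h(y, N) = 4 + 6*N
l(s) = 4*s**2 (l(s) = (2*s)*(2*s) = 4*s**2)
(h(f, -6)*l(B))**2 = ((4 + 6*(-6))*(4*(-2)**2))**2 = ((4 - 36)*(4*4))**2 = (-32*16)**2 = (-512)**2 = 262144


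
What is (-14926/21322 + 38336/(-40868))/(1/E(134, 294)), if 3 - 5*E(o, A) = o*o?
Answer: 640650991747/108923437 ≈ 5881.7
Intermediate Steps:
E(o, A) = ⅗ - o²/5 (E(o, A) = ⅗ - o*o/5 = ⅗ - o²/5)
(-14926/21322 + 38336/(-40868))/(1/E(134, 294)) = (-14926/21322 + 38336/(-40868))/(1/(⅗ - ⅕*134²)) = (-14926*1/21322 + 38336*(-1/40868))/(1/(⅗ - ⅕*17956)) = (-7463/10661 - 9584/10217)/(1/(⅗ - 17956/5)) = -178424495/(108923437*(1/(-17953/5))) = -178424495/(108923437*(-5/17953)) = -178424495/108923437*(-17953/5) = 640650991747/108923437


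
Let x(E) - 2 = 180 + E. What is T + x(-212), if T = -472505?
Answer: -472535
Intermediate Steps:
x(E) = 182 + E (x(E) = 2 + (180 + E) = 182 + E)
T + x(-212) = -472505 + (182 - 212) = -472505 - 30 = -472535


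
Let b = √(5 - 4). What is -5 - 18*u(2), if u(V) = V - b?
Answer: -23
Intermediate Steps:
b = 1 (b = √1 = 1)
u(V) = -1 + V (u(V) = V - 1*1 = V - 1 = -1 + V)
-5 - 18*u(2) = -5 - 18*(-1 + 2) = -5 - 18*1 = -5 - 18 = -23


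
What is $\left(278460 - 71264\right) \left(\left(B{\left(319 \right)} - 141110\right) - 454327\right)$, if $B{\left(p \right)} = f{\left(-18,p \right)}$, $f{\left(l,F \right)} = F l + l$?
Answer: $-124565613612$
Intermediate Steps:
$f{\left(l,F \right)} = l + F l$
$B{\left(p \right)} = -18 - 18 p$ ($B{\left(p \right)} = - 18 \left(1 + p\right) = -18 - 18 p$)
$\left(278460 - 71264\right) \left(\left(B{\left(319 \right)} - 141110\right) - 454327\right) = \left(278460 - 71264\right) \left(\left(\left(-18 - 5742\right) - 141110\right) - 454327\right) = 207196 \left(\left(\left(-18 - 5742\right) - 141110\right) - 454327\right) = 207196 \left(\left(-5760 - 141110\right) - 454327\right) = 207196 \left(-146870 - 454327\right) = 207196 \left(-601197\right) = -124565613612$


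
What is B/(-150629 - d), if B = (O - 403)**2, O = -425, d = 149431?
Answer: -19044/8335 ≈ -2.2848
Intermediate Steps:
B = 685584 (B = (-425 - 403)**2 = (-828)**2 = 685584)
B/(-150629 - d) = 685584/(-150629 - 1*149431) = 685584/(-150629 - 149431) = 685584/(-300060) = 685584*(-1/300060) = -19044/8335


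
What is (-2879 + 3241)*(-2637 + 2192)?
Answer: -161090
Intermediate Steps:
(-2879 + 3241)*(-2637 + 2192) = 362*(-445) = -161090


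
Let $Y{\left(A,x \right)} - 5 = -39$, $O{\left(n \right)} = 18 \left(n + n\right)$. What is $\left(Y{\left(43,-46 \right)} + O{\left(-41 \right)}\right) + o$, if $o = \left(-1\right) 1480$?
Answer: $-2990$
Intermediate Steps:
$o = -1480$
$O{\left(n \right)} = 36 n$ ($O{\left(n \right)} = 18 \cdot 2 n = 36 n$)
$Y{\left(A,x \right)} = -34$ ($Y{\left(A,x \right)} = 5 - 39 = -34$)
$\left(Y{\left(43,-46 \right)} + O{\left(-41 \right)}\right) + o = \left(-34 + 36 \left(-41\right)\right) - 1480 = \left(-34 - 1476\right) - 1480 = -1510 - 1480 = -2990$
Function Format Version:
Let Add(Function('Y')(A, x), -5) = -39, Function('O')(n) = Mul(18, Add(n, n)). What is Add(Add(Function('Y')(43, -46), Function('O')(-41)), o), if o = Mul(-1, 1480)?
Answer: -2990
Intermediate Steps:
o = -1480
Function('O')(n) = Mul(36, n) (Function('O')(n) = Mul(18, Mul(2, n)) = Mul(36, n))
Function('Y')(A, x) = -34 (Function('Y')(A, x) = Add(5, -39) = -34)
Add(Add(Function('Y')(43, -46), Function('O')(-41)), o) = Add(Add(-34, Mul(36, -41)), -1480) = Add(Add(-34, -1476), -1480) = Add(-1510, -1480) = -2990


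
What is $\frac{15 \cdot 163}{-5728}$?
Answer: $- \frac{2445}{5728} \approx -0.42685$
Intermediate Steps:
$\frac{15 \cdot 163}{-5728} = 2445 \left(- \frac{1}{5728}\right) = - \frac{2445}{5728}$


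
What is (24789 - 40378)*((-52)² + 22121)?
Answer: -386996925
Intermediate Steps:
(24789 - 40378)*((-52)² + 22121) = -15589*(2704 + 22121) = -15589*24825 = -386996925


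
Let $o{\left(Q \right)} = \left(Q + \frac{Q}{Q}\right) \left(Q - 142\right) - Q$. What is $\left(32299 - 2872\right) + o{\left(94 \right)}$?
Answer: $24773$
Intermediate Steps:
$o{\left(Q \right)} = - Q + \left(1 + Q\right) \left(-142 + Q\right)$ ($o{\left(Q \right)} = \left(Q + 1\right) \left(-142 + Q\right) - Q = \left(1 + Q\right) \left(-142 + Q\right) - Q = - Q + \left(1 + Q\right) \left(-142 + Q\right)$)
$\left(32299 - 2872\right) + o{\left(94 \right)} = \left(32299 - 2872\right) - \left(13490 - 8836\right) = 29427 - 4654 = 24773$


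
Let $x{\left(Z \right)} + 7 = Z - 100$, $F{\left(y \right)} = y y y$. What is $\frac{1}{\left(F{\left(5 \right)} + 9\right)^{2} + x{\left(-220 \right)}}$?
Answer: $\frac{1}{17629} \approx 5.6725 \cdot 10^{-5}$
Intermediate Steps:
$F{\left(y \right)} = y^{3}$ ($F{\left(y \right)} = y^{2} y = y^{3}$)
$x{\left(Z \right)} = -107 + Z$ ($x{\left(Z \right)} = -7 + \left(Z - 100\right) = -7 + \left(-100 + Z\right) = -107 + Z$)
$\frac{1}{\left(F{\left(5 \right)} + 9\right)^{2} + x{\left(-220 \right)}} = \frac{1}{\left(5^{3} + 9\right)^{2} - 327} = \frac{1}{\left(125 + 9\right)^{2} - 327} = \frac{1}{134^{2} - 327} = \frac{1}{17956 - 327} = \frac{1}{17629}$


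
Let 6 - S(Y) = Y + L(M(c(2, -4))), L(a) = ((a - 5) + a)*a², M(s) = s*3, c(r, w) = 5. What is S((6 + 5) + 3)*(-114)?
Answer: 642162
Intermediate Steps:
M(s) = 3*s
L(a) = a²*(-5 + 2*a) (L(a) = ((-5 + a) + a)*a² = (-5 + 2*a)*a² = a²*(-5 + 2*a))
S(Y) = -5619 - Y (S(Y) = 6 - (Y + (3*5)²*(-5 + 2*(3*5))) = 6 - (Y + 15²*(-5 + 2*15)) = 6 - (Y + 225*(-5 + 30)) = 6 - (Y + 225*25) = 6 - (Y + 5625) = 6 - (5625 + Y) = 6 + (-5625 - Y) = -5619 - Y)
S((6 + 5) + 3)*(-114) = (-5619 - ((6 + 5) + 3))*(-114) = (-5619 - (11 + 3))*(-114) = (-5619 - 1*14)*(-114) = (-5619 - 14)*(-114) = -5633*(-114) = 642162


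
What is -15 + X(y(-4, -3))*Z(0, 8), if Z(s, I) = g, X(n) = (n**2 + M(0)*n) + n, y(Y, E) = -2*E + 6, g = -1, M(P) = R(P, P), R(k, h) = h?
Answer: -171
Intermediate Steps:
M(P) = P
y(Y, E) = 6 - 2*E
X(n) = n + n**2 (X(n) = (n**2 + 0*n) + n = (n**2 + 0) + n = n**2 + n = n + n**2)
Z(s, I) = -1
-15 + X(y(-4, -3))*Z(0, 8) = -15 + ((6 - 2*(-3))*(1 + (6 - 2*(-3))))*(-1) = -15 + ((6 + 6)*(1 + (6 + 6)))*(-1) = -15 + (12*(1 + 12))*(-1) = -15 + (12*13)*(-1) = -15 + 156*(-1) = -15 - 156 = -171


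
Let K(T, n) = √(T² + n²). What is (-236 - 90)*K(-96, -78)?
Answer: -9780*√17 ≈ -40324.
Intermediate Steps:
(-236 - 90)*K(-96, -78) = (-236 - 90)*√((-96)² + (-78)²) = -326*√(9216 + 6084) = -9780*√17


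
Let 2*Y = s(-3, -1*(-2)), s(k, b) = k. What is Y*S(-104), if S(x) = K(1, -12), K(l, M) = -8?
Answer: 12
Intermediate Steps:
S(x) = -8
Y = -3/2 (Y = (1/2)*(-3) = -3/2 ≈ -1.5000)
Y*S(-104) = -3/2*(-8) = 12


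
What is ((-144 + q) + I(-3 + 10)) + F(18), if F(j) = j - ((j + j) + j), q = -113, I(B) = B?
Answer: -286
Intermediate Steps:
F(j) = -2*j (F(j) = j - (2*j + j) = j - 3*j = -2*j)
((-144 + q) + I(-3 + 10)) + F(18) = ((-144 - 113) + (-3 + 10)) - 2*18 = (-257 + 7) - 36 = -250 - 36 = -286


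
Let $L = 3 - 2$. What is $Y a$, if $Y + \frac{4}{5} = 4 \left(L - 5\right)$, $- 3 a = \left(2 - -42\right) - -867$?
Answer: $\frac{25508}{5} \approx 5101.6$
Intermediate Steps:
$L = 1$ ($L = 3 - 2 = 1$)
$a = - \frac{911}{3}$ ($a = - \frac{\left(2 - -42\right) - -867}{3} = - \frac{\left(2 + 42\right) + 867}{3} = - \frac{44 + 867}{3} = \left(- \frac{1}{3}\right) 911 = - \frac{911}{3} \approx -303.67$)
$Y = - \frac{84}{5}$ ($Y = - \frac{4}{5} + 4 \left(1 - 5\right) = - \frac{4}{5} + 4 \left(-4\right) = - \frac{4}{5} - 16 = - \frac{84}{5} \approx -16.8$)
$Y a = \left(- \frac{84}{5}\right) \left(- \frac{911}{3}\right) = \frac{25508}{5}$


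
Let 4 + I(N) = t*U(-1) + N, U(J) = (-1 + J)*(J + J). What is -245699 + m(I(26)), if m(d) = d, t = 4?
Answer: -245661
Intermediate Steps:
U(J) = 2*J*(-1 + J) (U(J) = (-1 + J)*(2*J) = 2*J*(-1 + J))
I(N) = 12 + N (I(N) = -4 + (4*(2*(-1)*(-1 - 1)) + N) = -4 + (4*(2*(-1)*(-2)) + N) = -4 + (4*4 + N) = -4 + (16 + N) = 12 + N)
-245699 + m(I(26)) = -245699 + (12 + 26) = -245699 + 38 = -245661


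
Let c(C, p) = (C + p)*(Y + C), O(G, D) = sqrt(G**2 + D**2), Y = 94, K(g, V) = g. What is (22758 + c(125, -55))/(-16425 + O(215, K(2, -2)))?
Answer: -156398850/67433599 - 9522*sqrt(46229)/67433599 ≈ -2.3497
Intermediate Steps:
O(G, D) = sqrt(D**2 + G**2)
c(C, p) = (94 + C)*(C + p) (c(C, p) = (C + p)*(94 + C) = (94 + C)*(C + p))
(22758 + c(125, -55))/(-16425 + O(215, K(2, -2))) = (22758 + (125**2 + 94*125 + 94*(-55) + 125*(-55)))/(-16425 + sqrt(2**2 + 215**2)) = (22758 + (15625 + 11750 - 5170 - 6875))/(-16425 + sqrt(4 + 46225)) = (22758 + 15330)/(-16425 + sqrt(46229)) = 38088/(-16425 + sqrt(46229))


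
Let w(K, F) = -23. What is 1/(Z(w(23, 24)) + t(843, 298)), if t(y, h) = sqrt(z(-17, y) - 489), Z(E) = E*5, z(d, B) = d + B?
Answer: -115/12888 - sqrt(337)/12888 ≈ -0.010347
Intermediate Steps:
z(d, B) = B + d
Z(E) = 5*E
t(y, h) = sqrt(-506 + y) (t(y, h) = sqrt((y - 17) - 489) = sqrt((-17 + y) - 489) = sqrt(-506 + y))
1/(Z(w(23, 24)) + t(843, 298)) = 1/(5*(-23) + sqrt(-506 + 843)) = 1/(-115 + sqrt(337))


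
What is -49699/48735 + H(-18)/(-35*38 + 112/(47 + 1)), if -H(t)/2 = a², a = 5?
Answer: -190640867/194111505 ≈ -0.98212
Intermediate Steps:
H(t) = -50 (H(t) = -2*5² = -2*25 = -50)
-49699/48735 + H(-18)/(-35*38 + 112/(47 + 1)) = -49699/48735 - 50/(-35*38 + 112/(47 + 1)) = -49699*1/48735 - 50/(-1330 + 112/48) = -49699/48735 - 50/(-1330 + 112*(1/48)) = -49699/48735 - 50/(-1330 + 7/3) = -49699/48735 - 50/(-3983/3) = -49699/48735 - 50*(-3/3983) = -49699/48735 + 150/3983 = -190640867/194111505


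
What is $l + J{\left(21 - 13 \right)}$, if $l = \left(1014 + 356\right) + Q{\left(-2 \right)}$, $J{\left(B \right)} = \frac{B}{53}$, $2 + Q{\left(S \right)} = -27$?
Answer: $\frac{71081}{53} \approx 1341.2$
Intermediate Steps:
$Q{\left(S \right)} = -29$ ($Q{\left(S \right)} = -2 - 27 = -29$)
$J{\left(B \right)} = \frac{B}{53}$ ($J{\left(B \right)} = B \frac{1}{53} = \frac{B}{53}$)
$l = 1341$ ($l = \left(1014 + 356\right) - 29 = 1370 - 29 = 1341$)
$l + J{\left(21 - 13 \right)} = 1341 + \frac{21 - 13}{53} = 1341 + \frac{1}{53} \cdot 8 = 1341 + \frac{8}{53} = \frac{71081}{53}$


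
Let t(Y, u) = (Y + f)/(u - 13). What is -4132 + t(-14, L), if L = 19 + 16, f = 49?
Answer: -90869/22 ≈ -4130.4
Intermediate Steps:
L = 35
t(Y, u) = (49 + Y)/(-13 + u) (t(Y, u) = (Y + 49)/(u - 13) = (49 + Y)/(-13 + u))
-4132 + t(-14, L) = -4132 + (49 - 14)/(-13 + 35) = -4132 + 35/22 = -90869/22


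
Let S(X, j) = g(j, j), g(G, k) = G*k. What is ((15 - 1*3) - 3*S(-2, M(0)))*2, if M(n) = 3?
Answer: -30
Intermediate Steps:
S(X, j) = j² (S(X, j) = j*j = j²)
((15 - 1*3) - 3*S(-2, M(0)))*2 = ((15 - 1*3) - 3*3²)*2 = ((15 - 3) - 3*9)*2 = (12 - 27)*2 = -15*2 = -30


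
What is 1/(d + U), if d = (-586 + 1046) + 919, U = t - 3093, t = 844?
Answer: -1/870 ≈ -0.0011494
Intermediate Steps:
U = -2249 (U = 844 - 3093 = -2249)
d = 1379 (d = 460 + 919 = 1379)
1/(d + U) = 1/(1379 - 2249) = 1/(-870) = -1/870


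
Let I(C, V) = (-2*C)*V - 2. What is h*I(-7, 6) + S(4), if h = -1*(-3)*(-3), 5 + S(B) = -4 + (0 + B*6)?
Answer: -723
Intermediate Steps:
I(C, V) = -2 - 2*C*V (I(C, V) = -2*C*V - 2 = -2 - 2*C*V)
S(B) = -9 + 6*B (S(B) = -5 + (-4 + (0 + B*6)) = -5 + (-4 + (0 + 6*B)) = -5 + (-4 + 6*B) = -9 + 6*B)
h = -9 (h = 3*(-3) = -9)
h*I(-7, 6) + S(4) = -9*(-2 - 2*(-7)*6) + (-9 + 6*4) = -9*(-2 + 84) + (-9 + 24) = -9*82 + 15 = -738 + 15 = -723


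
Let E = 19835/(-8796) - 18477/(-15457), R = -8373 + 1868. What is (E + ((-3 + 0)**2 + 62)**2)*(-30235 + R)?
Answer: -6293829694519565/33989943 ≈ -1.8517e+8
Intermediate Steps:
R = -6505
E = -144065903/135959772 (E = 19835*(-1/8796) - 18477*(-1/15457) = -19835/8796 + 18477/15457 = -144065903/135959772 ≈ -1.0596)
(E + ((-3 + 0)**2 + 62)**2)*(-30235 + R) = (-144065903/135959772 + ((-3 + 0)**2 + 62)**2)*(-30235 - 6505) = (-144065903/135959772 + ((-3)**2 + 62)**2)*(-36740) = (-144065903/135959772 + (9 + 62)**2)*(-36740) = (-144065903/135959772 + 71**2)*(-36740) = (-144065903/135959772 + 5041)*(-36740) = (685229144749/135959772)*(-36740) = -6293829694519565/33989943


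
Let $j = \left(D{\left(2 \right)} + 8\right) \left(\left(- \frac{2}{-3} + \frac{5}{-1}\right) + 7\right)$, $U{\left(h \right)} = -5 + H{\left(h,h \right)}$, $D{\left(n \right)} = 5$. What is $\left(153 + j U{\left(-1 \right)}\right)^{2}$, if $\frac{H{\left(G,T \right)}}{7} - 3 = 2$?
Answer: $1423249$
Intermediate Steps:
$H{\left(G,T \right)} = 35$ ($H{\left(G,T \right)} = 21 + 7 \cdot 2 = 21 + 14 = 35$)
$U{\left(h \right)} = 30$ ($U{\left(h \right)} = -5 + 35 = 30$)
$j = \frac{104}{3}$ ($j = \left(5 + 8\right) \left(\left(- \frac{2}{-3} + \frac{5}{-1}\right) + 7\right) = 13 \left(\left(\left(-2\right) \left(- \frac{1}{3}\right) + 5 \left(-1\right)\right) + 7\right) = 13 \left(\left(\frac{2}{3} - 5\right) + 7\right) = 13 \left(- \frac{13}{3} + 7\right) = 13 \cdot \frac{8}{3} = \frac{104}{3} \approx 34.667$)
$\left(153 + j U{\left(-1 \right)}\right)^{2} = \left(153 + \frac{104}{3} \cdot 30\right)^{2} = \left(153 + 1040\right)^{2} = 1193^{2} = 1423249$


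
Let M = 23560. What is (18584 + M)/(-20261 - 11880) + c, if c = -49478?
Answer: -1590314542/32141 ≈ -49479.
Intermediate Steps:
(18584 + M)/(-20261 - 11880) + c = (18584 + 23560)/(-20261 - 11880) - 49478 = 42144/(-32141) - 49478 = 42144*(-1/32141) - 49478 = -42144/32141 - 49478 = -1590314542/32141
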